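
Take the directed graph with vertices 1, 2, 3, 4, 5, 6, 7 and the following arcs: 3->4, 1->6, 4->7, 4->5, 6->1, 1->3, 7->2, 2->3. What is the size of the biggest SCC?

{2, 3, 4, 7} are all mutually reachable — one SCC of size 4.
{1, 6} are all mutually reachable — one SCC of size 2.
{5} is an SCC by itself.
The largest has 4 vertices.

4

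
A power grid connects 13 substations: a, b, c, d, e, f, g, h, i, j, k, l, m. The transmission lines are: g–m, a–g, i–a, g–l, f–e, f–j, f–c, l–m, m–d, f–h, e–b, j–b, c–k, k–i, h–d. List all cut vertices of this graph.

f

Removing f increases the component count from 1 to 2, so f is a cut vertex.
By contrast removing k leaves 1 component; it is not a cut vertex. No other vertex is a cut vertex either.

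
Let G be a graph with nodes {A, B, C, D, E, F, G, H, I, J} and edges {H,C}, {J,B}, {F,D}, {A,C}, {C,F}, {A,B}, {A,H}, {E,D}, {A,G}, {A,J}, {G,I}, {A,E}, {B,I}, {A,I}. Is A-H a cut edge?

No

After removing A-H, the path A-C-H still connects them, so the edge is not a bridge.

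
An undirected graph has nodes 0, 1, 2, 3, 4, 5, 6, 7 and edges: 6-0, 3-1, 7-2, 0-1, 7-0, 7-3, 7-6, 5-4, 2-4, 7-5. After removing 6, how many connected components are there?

With 6 gone, the remaining components are: {0, 1, 2, 3, 4, 5, 7}.
That is 1 component.

1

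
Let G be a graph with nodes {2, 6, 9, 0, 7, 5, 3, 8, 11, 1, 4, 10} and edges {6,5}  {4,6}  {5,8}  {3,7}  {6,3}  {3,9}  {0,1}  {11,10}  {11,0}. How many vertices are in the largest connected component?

7

2 is isolated — a component by itself.
Starting from 0 we can reach 0, 1, 10, 11. That is one component of size 4.
Starting from 3 we can reach 3, 4, 5, 6, 7, 8, 9. That is one component of size 7.
The largest has 7 vertices.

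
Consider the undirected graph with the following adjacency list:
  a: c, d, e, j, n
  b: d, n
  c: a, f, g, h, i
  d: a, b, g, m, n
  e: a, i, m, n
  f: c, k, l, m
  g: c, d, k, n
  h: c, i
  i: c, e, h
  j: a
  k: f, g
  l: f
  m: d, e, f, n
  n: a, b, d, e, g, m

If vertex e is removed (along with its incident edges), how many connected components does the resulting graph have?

With e gone, the remaining components are: {a, b, c, d, f, g, h, i, j, k, l, m, n}.
That is 1 component.

1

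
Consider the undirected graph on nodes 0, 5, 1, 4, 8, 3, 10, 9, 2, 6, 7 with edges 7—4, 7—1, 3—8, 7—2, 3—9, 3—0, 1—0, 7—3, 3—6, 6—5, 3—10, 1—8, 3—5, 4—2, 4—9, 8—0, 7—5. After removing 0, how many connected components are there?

With 0 gone, the remaining components are: {1, 2, 3, 4, 5, 6, 7, 8, 9, 10}.
That is 1 component.

1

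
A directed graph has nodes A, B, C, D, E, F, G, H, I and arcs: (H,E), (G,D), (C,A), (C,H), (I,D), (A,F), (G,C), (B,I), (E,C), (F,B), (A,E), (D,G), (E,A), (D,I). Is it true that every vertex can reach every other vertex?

From F we can reach every vertex (A, B, C, D, E, F, G, H, I), and every vertex can reach F (A, B, C, D, E, F, G, H, I). So the whole graph is one strongly connected component.

Yes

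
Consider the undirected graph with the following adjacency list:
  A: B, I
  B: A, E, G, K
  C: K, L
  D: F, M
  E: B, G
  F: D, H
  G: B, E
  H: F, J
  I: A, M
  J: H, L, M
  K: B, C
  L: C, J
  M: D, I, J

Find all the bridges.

The edges on the cycle B-E-G-B are not bridges since each lies on that cycle.
Every edge lies on some cycle, so there are no bridges.

none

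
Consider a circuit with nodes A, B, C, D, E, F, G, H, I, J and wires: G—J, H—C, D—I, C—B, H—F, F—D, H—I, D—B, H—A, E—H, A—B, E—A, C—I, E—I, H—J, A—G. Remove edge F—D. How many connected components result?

1

F and D are still connected via F-H-I-D, so the component count stays at 1.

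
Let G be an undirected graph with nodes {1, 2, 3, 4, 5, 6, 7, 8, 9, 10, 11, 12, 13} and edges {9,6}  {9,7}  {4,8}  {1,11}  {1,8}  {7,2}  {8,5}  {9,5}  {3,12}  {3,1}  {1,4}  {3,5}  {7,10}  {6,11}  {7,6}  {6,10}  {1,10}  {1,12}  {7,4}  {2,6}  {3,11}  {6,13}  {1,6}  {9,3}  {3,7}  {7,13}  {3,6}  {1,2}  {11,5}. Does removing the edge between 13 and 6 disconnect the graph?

After removing 13-6, the path 13-7-6 still connects them, so the edge is not a bridge.

No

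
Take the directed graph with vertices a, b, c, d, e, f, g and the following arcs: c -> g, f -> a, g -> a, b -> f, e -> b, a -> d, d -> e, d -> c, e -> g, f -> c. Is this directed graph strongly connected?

From d we can reach every vertex (a, b, c, d, e, f, g), and every vertex can reach d (a, b, c, d, e, f, g). So the whole graph is one strongly connected component.

Yes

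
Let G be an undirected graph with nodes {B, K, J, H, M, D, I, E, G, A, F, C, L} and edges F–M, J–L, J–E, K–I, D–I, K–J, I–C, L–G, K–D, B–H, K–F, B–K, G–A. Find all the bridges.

The edges on the cycle K-D-I-K are not bridges since each lies on that cycle.
But removing G–L disconnects G from L; removing F–M disconnects F from M; removing K–F disconnects K from F; removing B–H disconnects B from H — these are bridges.
In total 10 edges are bridges.

A-G, B-H, B-K, C-I, E-J, F-K, F-M, G-L, J-K, J-L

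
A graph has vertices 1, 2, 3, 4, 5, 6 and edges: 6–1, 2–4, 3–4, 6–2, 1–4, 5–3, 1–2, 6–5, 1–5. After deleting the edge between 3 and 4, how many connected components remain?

3 and 4 are still connected via 3-5-1-4, so the component count stays at 1.

1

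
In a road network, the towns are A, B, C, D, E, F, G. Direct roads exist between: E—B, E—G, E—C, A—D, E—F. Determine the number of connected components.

Starting from A we can reach A, D. That is one component of size 2.
Starting from B we can reach B, C, E, F, G. That is one component of size 5.
Total: 2 components.

2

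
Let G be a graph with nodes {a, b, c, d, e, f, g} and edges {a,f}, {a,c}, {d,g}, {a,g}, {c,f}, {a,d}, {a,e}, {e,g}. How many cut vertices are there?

1

Removing a increases the component count from 2 to 3, so a is a cut vertex.
By contrast removing g leaves 2 components; it is not a cut vertex. No other vertex is a cut vertex either.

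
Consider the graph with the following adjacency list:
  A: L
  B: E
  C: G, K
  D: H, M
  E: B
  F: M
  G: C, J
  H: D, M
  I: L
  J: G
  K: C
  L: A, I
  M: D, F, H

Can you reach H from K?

No

The component containing K is {C, G, J, K}, and H is not in it.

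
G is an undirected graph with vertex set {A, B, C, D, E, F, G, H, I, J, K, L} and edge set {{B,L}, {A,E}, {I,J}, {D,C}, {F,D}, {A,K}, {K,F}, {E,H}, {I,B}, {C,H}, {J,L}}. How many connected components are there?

3

G is isolated — a component by itself.
Starting from B we can reach B, I, J, L. That is one component of size 4.
Starting from A we can reach A, C, D, E, F, H, K. That is one component of size 7.
Total: 3 components.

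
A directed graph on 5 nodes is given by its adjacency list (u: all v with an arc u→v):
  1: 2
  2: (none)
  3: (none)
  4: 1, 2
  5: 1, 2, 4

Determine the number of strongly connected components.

5

{1} is an SCC by itself.
{5} is an SCC by itself.
{2} is an SCC by itself.
{3} is an SCC by itself.
{4} is an SCC by itself.
That gives 5 strongly connected components.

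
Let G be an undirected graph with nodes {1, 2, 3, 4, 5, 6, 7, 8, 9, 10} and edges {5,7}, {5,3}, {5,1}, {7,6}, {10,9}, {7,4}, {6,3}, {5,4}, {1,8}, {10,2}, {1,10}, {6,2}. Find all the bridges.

1-8, 10-9

The edges on the cycle 5-1-10-2-6-7-5 are not bridges since each lies on that cycle.
But removing 1-8 disconnects 1 from 8; removing 10-9 disconnects 10 from 9 — these are bridges.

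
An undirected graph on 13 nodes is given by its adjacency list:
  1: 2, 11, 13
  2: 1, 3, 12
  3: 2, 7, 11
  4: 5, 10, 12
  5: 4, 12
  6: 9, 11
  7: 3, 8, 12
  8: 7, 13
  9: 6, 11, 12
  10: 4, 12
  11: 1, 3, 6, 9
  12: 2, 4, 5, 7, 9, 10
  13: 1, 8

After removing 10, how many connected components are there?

1

With 10 gone, the remaining components are: {1, 2, 3, 4, 5, 6, 7, 8, 9, 11, 12, 13}.
That is 1 component.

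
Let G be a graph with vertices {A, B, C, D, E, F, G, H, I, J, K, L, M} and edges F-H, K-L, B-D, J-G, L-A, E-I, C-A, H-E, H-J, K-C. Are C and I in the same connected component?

No

The component containing C is {A, C, K, L}, and I is not in it.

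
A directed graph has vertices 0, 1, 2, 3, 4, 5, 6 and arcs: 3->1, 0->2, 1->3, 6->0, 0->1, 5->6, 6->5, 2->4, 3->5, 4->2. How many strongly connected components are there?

2

{0, 1, 3, 5, 6} are all mutually reachable — one SCC of size 5.
{2, 4} are all mutually reachable — one SCC of size 2.
That gives 2 strongly connected components.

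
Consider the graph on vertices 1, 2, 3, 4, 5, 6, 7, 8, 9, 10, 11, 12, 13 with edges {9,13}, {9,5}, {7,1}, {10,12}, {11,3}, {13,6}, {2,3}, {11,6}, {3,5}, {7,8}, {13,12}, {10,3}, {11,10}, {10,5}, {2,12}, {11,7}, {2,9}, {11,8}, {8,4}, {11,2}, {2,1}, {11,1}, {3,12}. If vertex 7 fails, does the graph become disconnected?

Deleting 7 leaves 1 component (was 1) (its neighbors 1, 8, 11 remain connected to each other), so 7 is not a cut vertex.

No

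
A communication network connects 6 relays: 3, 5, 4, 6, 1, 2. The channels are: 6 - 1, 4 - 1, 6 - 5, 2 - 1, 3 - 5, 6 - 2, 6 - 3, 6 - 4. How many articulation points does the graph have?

Removing 6 increases the component count from 1 to 2, so 6 is a cut vertex.
By contrast removing 4 leaves 1 component; it is not a cut vertex. No other vertex is a cut vertex either.

1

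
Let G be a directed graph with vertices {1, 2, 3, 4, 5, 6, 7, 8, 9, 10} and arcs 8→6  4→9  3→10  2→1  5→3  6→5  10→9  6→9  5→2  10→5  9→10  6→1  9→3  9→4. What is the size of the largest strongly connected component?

{3, 4, 5, 9, 10} are all mutually reachable — one SCC of size 5.
{8} is an SCC by itself.
{1} is an SCC by itself.
{6} is an SCC by itself.
{2} is an SCC by itself.
(and 1 more singleton SCC)
The largest has 5 vertices.

5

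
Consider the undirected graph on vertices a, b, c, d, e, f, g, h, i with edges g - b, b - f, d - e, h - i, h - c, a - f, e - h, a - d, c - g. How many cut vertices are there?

Removing h increases the component count from 1 to 2, so h is a cut vertex.
By contrast removing b leaves 1 component; it is not a cut vertex. No other vertex is a cut vertex either.

1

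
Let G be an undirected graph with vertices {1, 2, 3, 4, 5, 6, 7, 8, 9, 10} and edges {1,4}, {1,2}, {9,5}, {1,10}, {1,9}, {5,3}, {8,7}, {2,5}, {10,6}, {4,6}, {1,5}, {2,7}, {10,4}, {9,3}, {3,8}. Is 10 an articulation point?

Deleting 10 leaves 1 component (was 1) (its neighbors 1, 4, 6 remain connected to each other), so 10 is not a cut vertex.

No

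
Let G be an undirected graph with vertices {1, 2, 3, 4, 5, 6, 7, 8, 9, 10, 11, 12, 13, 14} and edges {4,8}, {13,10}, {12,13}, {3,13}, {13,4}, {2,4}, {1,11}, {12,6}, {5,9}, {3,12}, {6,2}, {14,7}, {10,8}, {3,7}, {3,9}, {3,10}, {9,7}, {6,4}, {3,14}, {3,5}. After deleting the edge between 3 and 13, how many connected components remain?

2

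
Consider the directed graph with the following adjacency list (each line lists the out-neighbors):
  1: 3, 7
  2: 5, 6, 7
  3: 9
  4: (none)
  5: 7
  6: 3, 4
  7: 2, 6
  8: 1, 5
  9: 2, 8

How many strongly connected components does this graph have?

2

{1, 2, 3, 5, 6, 7, 8, 9} are all mutually reachable — one SCC of size 8.
{4} is an SCC by itself.
That gives 2 strongly connected components.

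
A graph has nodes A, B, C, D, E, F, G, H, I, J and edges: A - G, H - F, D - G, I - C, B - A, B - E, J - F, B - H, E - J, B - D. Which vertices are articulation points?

B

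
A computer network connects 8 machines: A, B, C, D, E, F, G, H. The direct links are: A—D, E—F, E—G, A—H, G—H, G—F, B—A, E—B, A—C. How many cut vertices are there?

Removing A increases the component count from 1 to 3, so A is a cut vertex.
By contrast removing E leaves 1 component; it is not a cut vertex. No other vertex is a cut vertex either.

1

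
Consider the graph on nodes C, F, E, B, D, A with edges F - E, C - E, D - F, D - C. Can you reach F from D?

From D we can reach C, D, E, F, which includes F.

Yes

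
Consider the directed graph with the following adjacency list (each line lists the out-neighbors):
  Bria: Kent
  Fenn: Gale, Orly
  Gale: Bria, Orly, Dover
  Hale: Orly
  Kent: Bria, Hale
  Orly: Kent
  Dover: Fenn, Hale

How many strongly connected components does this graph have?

{Bria, Hale, Kent, Orly} are all mutually reachable — one SCC of size 4.
{Fenn, Gale, Dover} are all mutually reachable — one SCC of size 3.
That gives 2 strongly connected components.

2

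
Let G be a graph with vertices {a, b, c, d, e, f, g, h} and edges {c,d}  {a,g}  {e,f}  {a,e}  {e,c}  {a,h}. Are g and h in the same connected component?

Yes

From g we can reach a, c, d, e, f, g, h, which includes h.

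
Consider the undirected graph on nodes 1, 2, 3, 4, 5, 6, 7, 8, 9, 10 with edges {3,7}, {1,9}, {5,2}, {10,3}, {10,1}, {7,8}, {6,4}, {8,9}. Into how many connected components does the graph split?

3

Starting from 2 we can reach 2, 5. That is one component of size 2.
Starting from 4 we can reach 4, 6. That is one component of size 2.
Starting from 1 we can reach 1, 3, 7, 8, 9, 10. That is one component of size 6.
Total: 3 components.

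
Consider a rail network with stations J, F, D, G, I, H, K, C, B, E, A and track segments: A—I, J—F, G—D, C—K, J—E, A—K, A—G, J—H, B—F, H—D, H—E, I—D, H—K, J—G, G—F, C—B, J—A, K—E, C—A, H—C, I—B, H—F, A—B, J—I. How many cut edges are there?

0

The edges on the cycle H-C-A-G-D-H are not bridges since each lies on that cycle.
Every edge lies on some cycle, so there are no bridges.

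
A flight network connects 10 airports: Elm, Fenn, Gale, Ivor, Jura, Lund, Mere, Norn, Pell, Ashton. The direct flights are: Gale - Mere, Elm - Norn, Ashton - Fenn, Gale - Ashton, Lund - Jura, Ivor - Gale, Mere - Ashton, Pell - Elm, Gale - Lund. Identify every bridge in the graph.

Ashton-Fenn, Elm-Norn, Elm-Pell, Gale-Ivor, Gale-Lund, Jura-Lund

The edges on the cycle Gale-Mere-Ashton-Gale are not bridges since each lies on that cycle.
But removing Ivor - Gale disconnects Ivor from Gale; removing Elm - Norn disconnects Elm from Norn; removing Lund - Jura disconnects Lund from Jura; removing Elm - Pell disconnects Elm from Pell — these are bridges.
In total 6 edges are bridges.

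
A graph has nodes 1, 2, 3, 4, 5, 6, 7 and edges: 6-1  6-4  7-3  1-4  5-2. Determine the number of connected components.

Starting from 2 we can reach 2, 5. That is one component of size 2.
Starting from 3 we can reach 3, 7. That is one component of size 2.
Starting from 1 we can reach 1, 4, 6. That is one component of size 3.
Total: 3 components.

3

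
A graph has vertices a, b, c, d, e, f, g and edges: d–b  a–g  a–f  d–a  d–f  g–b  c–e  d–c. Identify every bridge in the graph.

c-d, c-e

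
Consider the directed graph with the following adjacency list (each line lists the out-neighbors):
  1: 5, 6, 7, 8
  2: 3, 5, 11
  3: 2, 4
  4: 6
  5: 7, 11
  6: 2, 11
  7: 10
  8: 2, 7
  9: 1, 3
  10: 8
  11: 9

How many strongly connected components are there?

1

{1, 2, 3, 4, 5, 6, 7, 8, 9, 10, 11} are all mutually reachable — one SCC of size 11.
That gives 1 strongly connected component.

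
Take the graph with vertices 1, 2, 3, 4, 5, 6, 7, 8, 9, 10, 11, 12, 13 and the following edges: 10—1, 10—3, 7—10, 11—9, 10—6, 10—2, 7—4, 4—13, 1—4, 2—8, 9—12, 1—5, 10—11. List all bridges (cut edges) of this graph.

The edges on the cycle 7-10-1-4-7 are not bridges since each lies on that cycle.
But removing 10—6 disconnects 10 from 6; removing 2—8 disconnects 2 from 8; removing 1—5 disconnects 1 from 5; removing 2—10 disconnects 2 from 10 — these are bridges.
In total 9 edges are bridges.

1-5, 10-11, 10-2, 10-3, 10-6, 11-9, 12-9, 13-4, 2-8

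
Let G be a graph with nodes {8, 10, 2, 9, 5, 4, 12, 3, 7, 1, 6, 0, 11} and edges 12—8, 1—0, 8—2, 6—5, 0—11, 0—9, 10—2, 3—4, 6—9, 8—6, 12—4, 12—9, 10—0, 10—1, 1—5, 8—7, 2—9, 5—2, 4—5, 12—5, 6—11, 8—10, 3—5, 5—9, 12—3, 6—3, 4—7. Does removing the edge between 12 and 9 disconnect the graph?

No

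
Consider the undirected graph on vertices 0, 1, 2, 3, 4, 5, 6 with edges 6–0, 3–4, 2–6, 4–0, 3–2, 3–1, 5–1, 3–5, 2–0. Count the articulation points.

Removing 3 increases the component count from 1 to 2, so 3 is a cut vertex.
By contrast removing 4 leaves 1 component; it is not a cut vertex. No other vertex is a cut vertex either.

1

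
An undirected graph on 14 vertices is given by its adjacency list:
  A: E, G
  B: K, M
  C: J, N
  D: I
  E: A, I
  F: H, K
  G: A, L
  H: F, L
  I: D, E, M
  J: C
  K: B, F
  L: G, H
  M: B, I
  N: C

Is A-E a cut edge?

No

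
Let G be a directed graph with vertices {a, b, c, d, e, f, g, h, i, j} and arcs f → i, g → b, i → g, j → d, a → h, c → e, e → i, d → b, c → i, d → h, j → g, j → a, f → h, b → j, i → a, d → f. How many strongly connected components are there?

{b, d, f, g, i, j} are all mutually reachable — one SCC of size 6.
{a} is an SCC by itself.
{e} is an SCC by itself.
{c} is an SCC by itself.
{h} is an SCC by itself.
That gives 5 strongly connected components.

5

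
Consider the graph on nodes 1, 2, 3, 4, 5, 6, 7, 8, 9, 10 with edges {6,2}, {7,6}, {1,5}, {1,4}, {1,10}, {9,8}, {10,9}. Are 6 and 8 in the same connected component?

No

The component containing 6 is {2, 6, 7}, and 8 is not in it.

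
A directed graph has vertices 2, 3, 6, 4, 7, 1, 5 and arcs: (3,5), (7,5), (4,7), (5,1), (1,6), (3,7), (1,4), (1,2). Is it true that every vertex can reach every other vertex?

No

There is no directed path from 2 to 5, so the graph is not strongly connected.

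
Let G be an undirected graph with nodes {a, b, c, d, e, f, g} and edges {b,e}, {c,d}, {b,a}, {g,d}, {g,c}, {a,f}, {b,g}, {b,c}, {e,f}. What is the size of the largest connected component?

Starting from a we can reach a, b, c, d, e, f, g. That is one component of size 7.
The largest has 7 vertices.

7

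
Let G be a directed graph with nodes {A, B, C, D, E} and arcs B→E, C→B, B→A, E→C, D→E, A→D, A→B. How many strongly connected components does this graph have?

1

{A, B, C, D, E} are all mutually reachable — one SCC of size 5.
That gives 1 strongly connected component.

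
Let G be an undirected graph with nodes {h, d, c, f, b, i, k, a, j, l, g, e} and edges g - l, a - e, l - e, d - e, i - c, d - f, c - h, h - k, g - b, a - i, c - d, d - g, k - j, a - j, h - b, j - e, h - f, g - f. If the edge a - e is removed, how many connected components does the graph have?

1

a and e are still connected via a-j-e, so the component count stays at 1.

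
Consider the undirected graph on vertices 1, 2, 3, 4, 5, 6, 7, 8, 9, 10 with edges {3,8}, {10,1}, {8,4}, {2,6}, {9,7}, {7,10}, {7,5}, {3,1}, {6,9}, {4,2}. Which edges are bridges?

5-7

The edges on the cycle 3-8-4-2-6-9-7-10-1-3 are not bridges since each lies on that cycle.
But removing 5—7 disconnects 5 from 7 — this is a bridge.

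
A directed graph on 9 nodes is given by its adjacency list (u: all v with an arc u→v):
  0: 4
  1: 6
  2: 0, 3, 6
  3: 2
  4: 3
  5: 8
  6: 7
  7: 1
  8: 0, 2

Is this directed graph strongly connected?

There is no directed path from 8 to 5, so the graph is not strongly connected.

No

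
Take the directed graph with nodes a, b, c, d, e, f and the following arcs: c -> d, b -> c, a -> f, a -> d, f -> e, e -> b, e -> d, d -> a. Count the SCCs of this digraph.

1

{a, b, c, d, e, f} are all mutually reachable — one SCC of size 6.
That gives 1 strongly connected component.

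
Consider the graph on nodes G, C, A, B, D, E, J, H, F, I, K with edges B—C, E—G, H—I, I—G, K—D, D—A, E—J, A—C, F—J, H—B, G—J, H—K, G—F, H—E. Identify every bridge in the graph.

none

The edges on the cycle G-F-J-G are not bridges since each lies on that cycle.
Every edge lies on some cycle, so there are no bridges.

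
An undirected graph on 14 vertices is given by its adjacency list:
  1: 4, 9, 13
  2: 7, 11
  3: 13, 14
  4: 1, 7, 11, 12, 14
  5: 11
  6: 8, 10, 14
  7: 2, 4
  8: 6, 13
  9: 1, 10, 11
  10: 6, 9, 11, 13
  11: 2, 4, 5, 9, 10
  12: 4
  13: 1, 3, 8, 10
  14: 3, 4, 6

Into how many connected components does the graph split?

Starting from 1 we can reach 1, 2, 3, 4, 5, 6, 7, 8, 9, 10, 11, 12, 13, 14. That is one component of size 14.
Total: 1 component.

1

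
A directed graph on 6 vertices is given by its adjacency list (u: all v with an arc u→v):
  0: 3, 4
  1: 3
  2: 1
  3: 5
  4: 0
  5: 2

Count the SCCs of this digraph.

{1, 2, 3, 5} are all mutually reachable — one SCC of size 4.
{0, 4} are all mutually reachable — one SCC of size 2.
That gives 2 strongly connected components.

2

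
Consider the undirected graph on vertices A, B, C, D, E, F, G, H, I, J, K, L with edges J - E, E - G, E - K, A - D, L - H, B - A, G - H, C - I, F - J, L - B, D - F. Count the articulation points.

1

Removing E increases the component count from 2 to 3, so E is a cut vertex.
By contrast removing B leaves 2 components; it is not a cut vertex. No other vertex is a cut vertex either.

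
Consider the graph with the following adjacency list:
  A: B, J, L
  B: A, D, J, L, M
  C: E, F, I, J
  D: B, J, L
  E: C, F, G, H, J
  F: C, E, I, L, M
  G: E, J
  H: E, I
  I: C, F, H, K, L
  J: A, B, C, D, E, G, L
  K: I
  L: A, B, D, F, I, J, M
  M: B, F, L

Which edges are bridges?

I-K

The edges on the cycle L-D-J-A-L are not bridges since each lies on that cycle.
But removing I-K disconnects I from K — this is a bridge.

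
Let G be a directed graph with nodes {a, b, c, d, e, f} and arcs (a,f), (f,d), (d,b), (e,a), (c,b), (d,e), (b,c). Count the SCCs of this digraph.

{a, d, e, f} are all mutually reachable — one SCC of size 4.
{b, c} are all mutually reachable — one SCC of size 2.
That gives 2 strongly connected components.

2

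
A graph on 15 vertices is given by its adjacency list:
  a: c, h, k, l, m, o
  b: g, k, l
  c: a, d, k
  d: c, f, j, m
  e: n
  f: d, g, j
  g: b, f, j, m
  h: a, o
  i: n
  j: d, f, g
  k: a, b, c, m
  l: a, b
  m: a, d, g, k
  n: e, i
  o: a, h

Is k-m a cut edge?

No

After removing k-m, the path k-a-m still connects them, so the edge is not a bridge.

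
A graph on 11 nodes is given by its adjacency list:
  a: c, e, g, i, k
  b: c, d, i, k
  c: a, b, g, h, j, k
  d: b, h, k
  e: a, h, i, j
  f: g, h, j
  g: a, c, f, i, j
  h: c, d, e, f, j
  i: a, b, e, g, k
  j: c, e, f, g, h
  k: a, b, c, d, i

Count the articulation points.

0

Removing d, for instance, still leaves 1 component. No single vertex removal increases the component count — the graph has no articulation points.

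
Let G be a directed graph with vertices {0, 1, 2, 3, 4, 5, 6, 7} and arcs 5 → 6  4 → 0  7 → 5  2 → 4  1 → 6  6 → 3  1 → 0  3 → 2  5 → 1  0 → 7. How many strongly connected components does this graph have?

1

{0, 1, 2, 3, 4, 5, 6, 7} are all mutually reachable — one SCC of size 8.
That gives 1 strongly connected component.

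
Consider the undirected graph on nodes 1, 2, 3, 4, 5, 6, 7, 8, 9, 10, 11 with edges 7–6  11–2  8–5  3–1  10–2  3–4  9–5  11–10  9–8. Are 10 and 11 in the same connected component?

From 10 we can reach 2, 10, 11, which includes 11.

Yes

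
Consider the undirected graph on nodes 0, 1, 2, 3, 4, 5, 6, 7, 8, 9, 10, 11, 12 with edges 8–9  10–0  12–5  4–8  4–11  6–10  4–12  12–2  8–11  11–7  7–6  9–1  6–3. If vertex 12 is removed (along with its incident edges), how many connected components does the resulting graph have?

3

With 12 gone, the remaining components are: {2}; {5}; {0, 1, 3, 4, 6, 7, 8, 9, 10, 11}.
That is 3 components.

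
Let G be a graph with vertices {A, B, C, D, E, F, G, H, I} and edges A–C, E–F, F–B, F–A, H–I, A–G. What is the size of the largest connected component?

6

D is isolated — a component by itself.
Starting from H we can reach H, I. That is one component of size 2.
Starting from A we can reach A, B, C, E, F, G. That is one component of size 6.
The largest has 6 vertices.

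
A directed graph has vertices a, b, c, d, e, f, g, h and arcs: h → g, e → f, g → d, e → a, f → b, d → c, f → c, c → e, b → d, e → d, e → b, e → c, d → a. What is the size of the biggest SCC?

5

{b, c, d, e, f} are all mutually reachable — one SCC of size 5.
{h} is an SCC by itself.
{g} is an SCC by itself.
{a} is an SCC by itself.
The largest has 5 vertices.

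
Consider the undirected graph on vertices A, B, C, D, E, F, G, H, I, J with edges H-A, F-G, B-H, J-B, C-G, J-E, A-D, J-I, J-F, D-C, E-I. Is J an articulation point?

Yes

Deleting J raises the number of components from 1 to 2, so J is a cut vertex.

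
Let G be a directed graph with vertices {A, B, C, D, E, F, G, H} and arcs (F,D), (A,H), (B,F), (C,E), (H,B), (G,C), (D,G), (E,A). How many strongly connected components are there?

1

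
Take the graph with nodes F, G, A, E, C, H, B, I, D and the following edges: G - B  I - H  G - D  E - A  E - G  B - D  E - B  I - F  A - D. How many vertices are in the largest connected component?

C is isolated — a component by itself.
Starting from F we can reach F, H, I. That is one component of size 3.
Starting from A we can reach A, B, D, E, G. That is one component of size 5.
The largest has 5 vertices.

5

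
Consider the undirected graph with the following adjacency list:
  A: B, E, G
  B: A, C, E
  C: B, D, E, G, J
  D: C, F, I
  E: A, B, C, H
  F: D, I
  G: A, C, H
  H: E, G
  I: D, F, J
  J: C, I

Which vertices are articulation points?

C

Removing C increases the component count from 1 to 2, so C is a cut vertex.
By contrast removing B leaves 1 component; it is not a cut vertex. No other vertex is a cut vertex either.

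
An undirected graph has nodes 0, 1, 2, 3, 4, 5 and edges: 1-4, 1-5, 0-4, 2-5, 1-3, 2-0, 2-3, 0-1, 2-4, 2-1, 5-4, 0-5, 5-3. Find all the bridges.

The edges on the cycle 2-0-5-3-1-2 are not bridges since each lies on that cycle.
Every edge lies on some cycle, so there are no bridges.

none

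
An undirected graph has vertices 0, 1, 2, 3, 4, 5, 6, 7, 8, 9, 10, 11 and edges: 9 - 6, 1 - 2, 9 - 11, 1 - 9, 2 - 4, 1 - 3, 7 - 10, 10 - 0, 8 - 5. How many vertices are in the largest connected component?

7

Starting from 5 we can reach 5, 8. That is one component of size 2.
Starting from 0 we can reach 0, 7, 10. That is one component of size 3.
Starting from 1 we can reach 1, 2, 3, 4, 6, 9, 11. That is one component of size 7.
The largest has 7 vertices.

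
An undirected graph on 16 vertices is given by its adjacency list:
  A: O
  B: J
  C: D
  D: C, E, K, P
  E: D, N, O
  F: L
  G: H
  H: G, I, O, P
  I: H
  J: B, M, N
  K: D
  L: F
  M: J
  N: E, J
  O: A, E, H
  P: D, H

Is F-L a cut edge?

Removing F-L leaves no path between F and L: the component count goes from 2 to 3. So it is a bridge.

Yes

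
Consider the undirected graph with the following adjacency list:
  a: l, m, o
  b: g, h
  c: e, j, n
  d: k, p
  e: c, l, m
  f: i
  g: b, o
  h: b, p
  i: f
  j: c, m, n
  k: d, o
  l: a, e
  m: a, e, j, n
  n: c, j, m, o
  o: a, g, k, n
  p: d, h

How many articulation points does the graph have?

1

Removing o increases the component count from 2 to 3, so o is a cut vertex.
By contrast removing p leaves 2 components; it is not a cut vertex. No other vertex is a cut vertex either.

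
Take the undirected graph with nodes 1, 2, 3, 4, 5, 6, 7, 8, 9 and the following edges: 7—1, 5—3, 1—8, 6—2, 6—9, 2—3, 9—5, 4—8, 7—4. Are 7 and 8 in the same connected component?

Yes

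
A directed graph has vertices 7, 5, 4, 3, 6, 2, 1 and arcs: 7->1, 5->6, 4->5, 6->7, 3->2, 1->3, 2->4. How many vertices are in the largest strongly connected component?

{1, 2, 3, 4, 5, 6, 7} are all mutually reachable — one SCC of size 7.
The largest has 7 vertices.

7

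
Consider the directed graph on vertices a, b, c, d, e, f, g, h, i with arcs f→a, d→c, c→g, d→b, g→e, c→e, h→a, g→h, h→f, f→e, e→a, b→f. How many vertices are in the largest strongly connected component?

{i} is an SCC by itself.
{c} is an SCC by itself.
{a} is an SCC by itself.
{h} is an SCC by itself.
{f} is an SCC by itself.
(and 4 more singleton SCCs)
The largest has 1 vertex.

1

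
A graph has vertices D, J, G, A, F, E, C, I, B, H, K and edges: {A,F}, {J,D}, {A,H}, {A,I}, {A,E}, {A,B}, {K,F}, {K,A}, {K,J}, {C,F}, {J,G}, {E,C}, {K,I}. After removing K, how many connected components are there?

With K gone, the remaining components are: {D, G, J}; {A, B, C, E, F, H, I}.
That is 2 components.

2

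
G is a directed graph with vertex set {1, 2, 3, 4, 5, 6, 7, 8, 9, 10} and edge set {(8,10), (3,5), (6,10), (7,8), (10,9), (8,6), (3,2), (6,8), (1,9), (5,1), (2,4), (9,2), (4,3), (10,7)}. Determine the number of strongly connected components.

2

{1, 2, 3, 4, 5, 9} are all mutually reachable — one SCC of size 6.
{6, 7, 8, 10} are all mutually reachable — one SCC of size 4.
That gives 2 strongly connected components.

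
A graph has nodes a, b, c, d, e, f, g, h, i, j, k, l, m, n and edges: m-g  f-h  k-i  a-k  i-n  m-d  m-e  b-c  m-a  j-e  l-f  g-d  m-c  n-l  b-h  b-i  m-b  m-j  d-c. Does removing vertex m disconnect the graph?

Yes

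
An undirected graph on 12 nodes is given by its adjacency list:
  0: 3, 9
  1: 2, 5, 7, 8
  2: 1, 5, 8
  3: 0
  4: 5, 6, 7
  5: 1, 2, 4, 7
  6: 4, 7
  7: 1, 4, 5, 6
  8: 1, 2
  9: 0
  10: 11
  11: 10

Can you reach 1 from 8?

Yes

From 8 we can reach 1, 2, 4, 5, 6, 7, 8, which includes 1.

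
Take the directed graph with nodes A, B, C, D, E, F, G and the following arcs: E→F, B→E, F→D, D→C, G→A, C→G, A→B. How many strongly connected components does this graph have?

1

{A, B, C, D, E, F, G} are all mutually reachable — one SCC of size 7.
That gives 1 strongly connected component.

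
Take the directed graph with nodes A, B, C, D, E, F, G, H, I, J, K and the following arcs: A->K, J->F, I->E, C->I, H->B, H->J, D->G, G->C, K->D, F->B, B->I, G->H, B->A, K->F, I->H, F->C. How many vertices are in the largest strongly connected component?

10

{A, B, C, D, F, G, H, I, J, K} are all mutually reachable — one SCC of size 10.
{E} is an SCC by itself.
The largest has 10 vertices.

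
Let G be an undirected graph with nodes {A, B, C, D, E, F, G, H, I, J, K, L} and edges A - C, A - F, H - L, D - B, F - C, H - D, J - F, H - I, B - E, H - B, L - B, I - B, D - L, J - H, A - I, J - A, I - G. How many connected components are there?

2

K is isolated — a component by itself.
Starting from A we can reach A, B, C, D, E, F, G, H, I, J, L. That is one component of size 11.
Total: 2 components.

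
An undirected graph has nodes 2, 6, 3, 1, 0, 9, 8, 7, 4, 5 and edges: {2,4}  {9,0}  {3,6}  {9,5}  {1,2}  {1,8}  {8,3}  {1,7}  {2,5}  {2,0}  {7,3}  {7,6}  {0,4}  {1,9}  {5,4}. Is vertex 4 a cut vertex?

No

Deleting 4 leaves 1 component (was 1) (its neighbors 0, 2, 5 remain connected to each other), so 4 is not a cut vertex.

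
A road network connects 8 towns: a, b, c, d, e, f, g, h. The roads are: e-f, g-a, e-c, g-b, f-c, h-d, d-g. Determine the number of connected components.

Starting from c we can reach c, e, f. That is one component of size 3.
Starting from a we can reach a, b, d, g, h. That is one component of size 5.
Total: 2 components.

2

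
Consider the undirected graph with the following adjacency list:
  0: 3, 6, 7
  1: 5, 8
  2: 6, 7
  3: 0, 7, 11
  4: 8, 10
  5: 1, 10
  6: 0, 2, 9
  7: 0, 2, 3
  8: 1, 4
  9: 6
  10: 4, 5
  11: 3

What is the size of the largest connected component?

Starting from 1 we can reach 1, 4, 5, 8, 10. That is one component of size 5.
Starting from 0 we can reach 0, 2, 3, 6, 7, 9, 11. That is one component of size 7.
The largest has 7 vertices.

7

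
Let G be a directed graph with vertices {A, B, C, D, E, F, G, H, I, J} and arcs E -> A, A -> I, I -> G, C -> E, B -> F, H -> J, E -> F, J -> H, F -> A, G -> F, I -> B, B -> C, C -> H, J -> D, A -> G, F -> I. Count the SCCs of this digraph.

{A, B, C, E, F, G, I} are all mutually reachable — one SCC of size 7.
{H, J} are all mutually reachable — one SCC of size 2.
{D} is an SCC by itself.
That gives 3 strongly connected components.

3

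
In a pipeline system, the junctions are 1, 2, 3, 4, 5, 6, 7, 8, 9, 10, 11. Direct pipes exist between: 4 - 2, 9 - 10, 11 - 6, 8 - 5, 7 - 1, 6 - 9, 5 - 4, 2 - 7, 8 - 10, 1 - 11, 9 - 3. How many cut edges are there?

1

The edges on the cycle 8-5-4-2-7-1-11-6-9-10-8 are not bridges since each lies on that cycle.
But removing 9 - 3 disconnects 9 from 3 — this is a bridge.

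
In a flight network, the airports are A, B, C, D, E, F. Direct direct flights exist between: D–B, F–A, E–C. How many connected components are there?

Starting from A we can reach A, F. That is one component of size 2.
Starting from B we can reach B, D. That is one component of size 2.
Starting from C we can reach C, E. That is one component of size 2.
Total: 3 components.

3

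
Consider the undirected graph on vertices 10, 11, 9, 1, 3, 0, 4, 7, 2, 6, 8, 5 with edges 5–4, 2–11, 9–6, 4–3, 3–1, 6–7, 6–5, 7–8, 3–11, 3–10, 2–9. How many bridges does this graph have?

4

The edges on the cycle 2-9-6-5-4-3-11-2 are not bridges since each lies on that cycle.
But removing 10–3 disconnects 10 from 3; removing 6–7 disconnects 6 from 7; removing 1–3 disconnects 1 from 3; removing 8–7 disconnects 8 from 7 — these are bridges.
That makes 4 bridges.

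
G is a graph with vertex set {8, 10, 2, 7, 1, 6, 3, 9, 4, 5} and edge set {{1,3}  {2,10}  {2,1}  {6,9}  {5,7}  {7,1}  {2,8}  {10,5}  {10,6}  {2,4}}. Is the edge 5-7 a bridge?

No

After removing 5-7, the path 5-10-2-1-7 still connects them, so the edge is not a bridge.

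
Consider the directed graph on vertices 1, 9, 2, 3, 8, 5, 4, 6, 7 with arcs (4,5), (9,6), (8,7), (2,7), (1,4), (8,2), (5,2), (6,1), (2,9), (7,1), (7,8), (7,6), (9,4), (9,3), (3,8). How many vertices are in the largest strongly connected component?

{1, 2, 3, 4, 5, 6, 7, 8, 9} are all mutually reachable — one SCC of size 9.
The largest has 9 vertices.

9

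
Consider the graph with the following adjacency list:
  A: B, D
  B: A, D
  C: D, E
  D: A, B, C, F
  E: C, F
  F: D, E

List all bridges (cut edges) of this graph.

none

The edges on the cycle D-A-B-D are not bridges since each lies on that cycle.
Every edge lies on some cycle, so there are no bridges.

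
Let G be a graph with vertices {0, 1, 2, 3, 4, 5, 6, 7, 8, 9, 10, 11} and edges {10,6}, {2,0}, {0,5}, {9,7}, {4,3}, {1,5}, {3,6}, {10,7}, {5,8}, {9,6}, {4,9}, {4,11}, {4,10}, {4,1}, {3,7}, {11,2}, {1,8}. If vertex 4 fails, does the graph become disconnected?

Yes

Deleting 4 raises the number of components from 1 to 2, so 4 is a cut vertex.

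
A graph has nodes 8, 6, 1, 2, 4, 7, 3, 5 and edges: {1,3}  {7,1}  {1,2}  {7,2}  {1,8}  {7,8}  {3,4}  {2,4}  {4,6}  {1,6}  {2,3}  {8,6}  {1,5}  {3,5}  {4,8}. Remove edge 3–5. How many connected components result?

3 and 5 are still connected via 3-1-5, so the component count stays at 1.

1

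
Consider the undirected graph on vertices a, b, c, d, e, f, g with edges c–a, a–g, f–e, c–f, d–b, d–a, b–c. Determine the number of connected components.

1

Starting from a we can reach a, b, c, d, e, f, g. That is one component of size 7.
Total: 1 component.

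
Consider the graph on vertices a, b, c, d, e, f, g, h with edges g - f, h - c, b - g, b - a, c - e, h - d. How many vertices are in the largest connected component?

Starting from c we can reach c, d, e, h. That is one component of size 4.
Starting from a we can reach a, b, f, g. That is one component of size 4.
The largest has 4 vertices.

4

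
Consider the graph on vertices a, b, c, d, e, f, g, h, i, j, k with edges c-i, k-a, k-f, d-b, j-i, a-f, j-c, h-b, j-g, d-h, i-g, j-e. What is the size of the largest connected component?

Starting from a we can reach a, f, k. That is one component of size 3.
Starting from b we can reach b, d, h. That is one component of size 3.
Starting from c we can reach c, e, g, i, j. That is one component of size 5.
The largest has 5 vertices.

5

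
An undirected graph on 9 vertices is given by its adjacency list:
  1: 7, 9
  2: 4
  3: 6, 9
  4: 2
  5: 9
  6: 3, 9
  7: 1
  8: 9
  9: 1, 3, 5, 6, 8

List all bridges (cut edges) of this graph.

The edges on the cycle 6-3-9-6 are not bridges since each lies on that cycle.
But removing 9-8 disconnects 9 from 8; removing 9-1 disconnects 9 from 1; removing 4-2 disconnects 4 from 2; removing 9-5 disconnects 9 from 5 — these are bridges.
In total 5 edges are bridges.

1-7, 1-9, 2-4, 5-9, 8-9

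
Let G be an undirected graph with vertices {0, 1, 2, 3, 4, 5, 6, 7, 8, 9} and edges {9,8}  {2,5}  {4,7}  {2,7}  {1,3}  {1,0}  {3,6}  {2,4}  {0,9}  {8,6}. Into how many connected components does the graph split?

Starting from 2 we can reach 2, 4, 5, 7. That is one component of size 4.
Starting from 0 we can reach 0, 1, 3, 6, 8, 9. That is one component of size 6.
Total: 2 components.

2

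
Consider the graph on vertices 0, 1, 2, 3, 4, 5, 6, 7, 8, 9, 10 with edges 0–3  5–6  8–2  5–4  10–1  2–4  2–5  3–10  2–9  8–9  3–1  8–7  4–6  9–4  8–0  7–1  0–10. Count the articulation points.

Removing 8 increases the component count from 1 to 2, so 8 is a cut vertex.
By contrast removing 6 leaves 1 component; it is not a cut vertex. No other vertex is a cut vertex either.

1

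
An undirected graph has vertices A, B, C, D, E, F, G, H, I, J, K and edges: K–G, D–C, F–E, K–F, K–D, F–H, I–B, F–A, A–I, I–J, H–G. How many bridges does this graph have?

The edges on the cycle K-F-H-G-K are not bridges since each lies on that cycle.
But removing F–A disconnects F from A; removing C–D disconnects C from D; removing K–D disconnects K from D; removing F–E disconnects F from E — these are bridges.
In total 7 edges are bridges.

7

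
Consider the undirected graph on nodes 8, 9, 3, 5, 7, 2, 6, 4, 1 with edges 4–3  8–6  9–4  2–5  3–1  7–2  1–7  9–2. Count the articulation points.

Removing 2 increases the component count from 2 to 3, so 2 is a cut vertex.
By contrast removing 4 leaves 2 components; it is not a cut vertex. No other vertex is a cut vertex either.

1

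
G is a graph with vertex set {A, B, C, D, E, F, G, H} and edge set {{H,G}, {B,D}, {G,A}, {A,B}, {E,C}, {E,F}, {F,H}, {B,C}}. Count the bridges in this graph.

The edges on the cycle E-F-H-G-A-B-C-E are not bridges since each lies on that cycle.
But removing B-D disconnects B from D — this is a bridge.

1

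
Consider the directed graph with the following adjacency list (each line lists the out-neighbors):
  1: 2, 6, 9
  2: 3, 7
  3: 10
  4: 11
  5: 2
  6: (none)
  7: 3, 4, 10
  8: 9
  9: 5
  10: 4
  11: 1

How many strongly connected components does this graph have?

3

{1, 2, 3, 4, 5, 7, 9, 10, 11} are all mutually reachable — one SCC of size 9.
{8} is an SCC by itself.
{6} is an SCC by itself.
That gives 3 strongly connected components.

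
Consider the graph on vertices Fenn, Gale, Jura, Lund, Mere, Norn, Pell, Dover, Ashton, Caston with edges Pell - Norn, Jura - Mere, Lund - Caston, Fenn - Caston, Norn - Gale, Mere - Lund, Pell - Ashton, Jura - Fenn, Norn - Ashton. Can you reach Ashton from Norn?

From Norn we can reach Gale, Norn, Pell, Ashton, which includes Ashton.

Yes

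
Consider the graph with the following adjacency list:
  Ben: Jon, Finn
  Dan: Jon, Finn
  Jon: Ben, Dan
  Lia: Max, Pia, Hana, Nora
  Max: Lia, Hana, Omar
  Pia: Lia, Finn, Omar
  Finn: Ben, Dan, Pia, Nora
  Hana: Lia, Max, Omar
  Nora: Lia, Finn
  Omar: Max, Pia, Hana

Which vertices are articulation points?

Removing Finn increases the component count from 1 to 2, so Finn is a cut vertex.
By contrast removing Ben leaves 1 component; it is not a cut vertex. No other vertex is a cut vertex either.

Finn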